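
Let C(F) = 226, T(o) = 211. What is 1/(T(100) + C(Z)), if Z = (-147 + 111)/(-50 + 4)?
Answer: 1/437 ≈ 0.0022883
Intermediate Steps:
Z = 18/23 (Z = -36/(-46) = -36*(-1/46) = 18/23 ≈ 0.78261)
1/(T(100) + C(Z)) = 1/(211 + 226) = 1/437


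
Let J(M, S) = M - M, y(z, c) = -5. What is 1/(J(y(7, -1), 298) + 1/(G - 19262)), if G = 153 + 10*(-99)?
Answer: -20099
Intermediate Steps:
G = -837 (G = 153 - 990 = -837)
J(M, S) = 0
1/(J(y(7, -1), 298) + 1/(G - 19262)) = 1/(0 + 1/(-837 - 19262)) = 1/(0 + 1/(-20099)) = 1/(0 - 1/20099) = 1/(-1/20099) = -20099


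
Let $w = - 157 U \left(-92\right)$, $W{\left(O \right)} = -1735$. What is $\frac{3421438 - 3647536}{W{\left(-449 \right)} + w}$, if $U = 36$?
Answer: $- \frac{226098}{518249} \approx -0.43627$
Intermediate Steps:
$w = 519984$ ($w = \left(-157\right) 36 \left(-92\right) = \left(-5652\right) \left(-92\right) = 519984$)
$\frac{3421438 - 3647536}{W{\left(-449 \right)} + w} = \frac{3421438 - 3647536}{-1735 + 519984} = - \frac{226098}{518249}$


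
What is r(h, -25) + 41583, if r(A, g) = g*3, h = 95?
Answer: 41508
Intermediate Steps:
r(A, g) = 3*g
r(h, -25) + 41583 = 3*(-25) + 41583 = -75 + 41583 = 41508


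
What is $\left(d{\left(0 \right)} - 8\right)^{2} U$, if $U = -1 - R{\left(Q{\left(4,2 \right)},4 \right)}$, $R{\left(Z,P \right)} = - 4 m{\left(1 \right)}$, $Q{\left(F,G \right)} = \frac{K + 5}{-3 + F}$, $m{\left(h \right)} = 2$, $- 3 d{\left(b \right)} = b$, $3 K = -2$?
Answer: $448$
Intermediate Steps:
$K = - \frac{2}{3}$ ($K = \frac{1}{3} \left(-2\right) = - \frac{2}{3} \approx -0.66667$)
$d{\left(b \right)} = - \frac{b}{3}$
$Q{\left(F,G \right)} = \frac{13}{3 \left(-3 + F\right)}$ ($Q{\left(F,G \right)} = \frac{- \frac{2}{3} + 5}{-3 + F} = \frac{13}{3 \left(-3 + F\right)}$)
$R{\left(Z,P \right)} = -8$ ($R{\left(Z,P \right)} = \left(-4\right) 2 = -8$)
$U = 7$ ($U = -1 - -8 = -1 + 8 = 7$)
$\left(d{\left(0 \right)} - 8\right)^{2} U = \left(\left(- \frac{1}{3}\right) 0 - 8\right)^{2} \cdot 7 = \left(0 - 8\right)^{2} \cdot 7 = \left(-8\right)^{2} \cdot 7 = 64 \cdot 7 = 448$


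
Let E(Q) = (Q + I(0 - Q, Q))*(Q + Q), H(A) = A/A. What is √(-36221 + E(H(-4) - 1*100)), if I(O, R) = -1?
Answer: I*√16421 ≈ 128.14*I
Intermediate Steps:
H(A) = 1
E(Q) = 2*Q*(-1 + Q) (E(Q) = (Q - 1)*(Q + Q) = (-1 + Q)*(2*Q) = 2*Q*(-1 + Q))
√(-36221 + E(H(-4) - 1*100)) = √(-36221 + 2*(1 - 1*100)*(-1 + (1 - 1*100))) = √(-36221 + 2*(1 - 100)*(-1 + (1 - 100))) = √(-36221 + 2*(-99)*(-1 - 99)) = √(-36221 + 2*(-99)*(-100)) = √(-36221 + 19800) = √(-16421) = I*√16421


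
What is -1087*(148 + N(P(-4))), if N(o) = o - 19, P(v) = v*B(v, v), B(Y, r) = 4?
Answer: -122831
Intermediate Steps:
P(v) = 4*v (P(v) = v*4 = 4*v)
N(o) = -19 + o
-1087*(148 + N(P(-4))) = -1087*(148 + (-19 + 4*(-4))) = -1087*(148 + (-19 - 16)) = -1087*(148 - 35) = -1087*113 = -122831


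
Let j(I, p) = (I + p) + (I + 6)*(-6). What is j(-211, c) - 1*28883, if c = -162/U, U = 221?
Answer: -6158106/221 ≈ -27865.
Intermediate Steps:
c = -162/221 ≈ -0.73303
j(I, p) = -36 + p - 5*I (j(I, p) = (I + p) + (6 + I)*(-6) = (I + p) + (-36 - 6*I) = -36 + p - 5*I)
j(-211, c) - 1*28883 = (-36 - 162/221 - 5*(-211)) - 1*28883 = (-36 - 162/221 + 1055) - 28883 = 225037/221 - 28883 = -6158106/221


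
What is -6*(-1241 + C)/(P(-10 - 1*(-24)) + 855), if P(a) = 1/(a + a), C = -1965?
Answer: 538608/23941 ≈ 22.497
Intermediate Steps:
P(a) = 1/(2*a)
-6*(-1241 + C)/(P(-10 - 1*(-24)) + 855) = -6*(-1241 - 1965)/(1/(2*(-10 - 1*(-24))) + 855) = -(-19236)/(1/(2*(-10 + 24)) + 855) = -(-19236)/((1/2)/14 + 855) = -(-19236)/((1/2)*(1/14) + 855) = -(-19236)/(1/28 + 855) = -(-19236)/23941/28 = -(-19236)*28/23941 = -6*(-89768/23941) = 538608/23941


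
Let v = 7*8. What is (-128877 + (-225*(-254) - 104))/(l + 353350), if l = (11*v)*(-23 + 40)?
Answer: -71831/363822 ≈ -0.19743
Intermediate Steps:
v = 56
l = 10472 (l = (11*56)*(-23 + 40) = 616*17 = 10472)
(-128877 + (-225*(-254) - 104))/(l + 353350) = (-128877 + (-225*(-254) - 104))/(10472 + 353350) = (-128877 + (57150 - 104))/363822 = (-128877 + 57046)*(1/363822) = -71831*1/363822 = -71831/363822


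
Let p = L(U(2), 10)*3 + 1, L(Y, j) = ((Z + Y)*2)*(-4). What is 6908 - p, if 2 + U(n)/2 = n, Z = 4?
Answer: 7003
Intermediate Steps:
U(n) = -4 + 2*n
L(Y, j) = -32 - 8*Y (L(Y, j) = ((4 + Y)*2)*(-4) = (8 + 2*Y)*(-4) = -32 - 8*Y)
p = -95 (p = (-32 - 8*(-4 + 2*2))*3 + 1 = (-32 - 8*(-4 + 4))*3 + 1 = (-32 - 8*0)*3 + 1 = (-32 + 0)*3 + 1 = -32*3 + 1 = -96 + 1 = -95)
6908 - p = 6908 - 1*(-95) = 6908 + 95 = 7003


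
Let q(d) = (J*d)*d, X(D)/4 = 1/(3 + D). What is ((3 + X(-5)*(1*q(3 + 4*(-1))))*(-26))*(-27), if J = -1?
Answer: 3510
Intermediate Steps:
X(D) = 4/(3 + D)
q(d) = -d² (q(d) = (-d)*d = -d²)
((3 + X(-5)*(1*q(3 + 4*(-1))))*(-26))*(-27) = ((3 + (4/(3 - 5))*(1*(-(3 + 4*(-1))²)))*(-26))*(-27) = ((3 + (4/(-2))*(1*(-(3 - 4)²)))*(-26))*(-27) = ((3 + (4*(-½))*(1*(-1*(-1)²)))*(-26))*(-27) = ((3 - 2*(-1*1))*(-26))*(-27) = ((3 - 2*(-1))*(-26))*(-27) = ((3 + 2)*(-26))*(-27) = (5*(-26))*(-27) = -130*(-27) = 3510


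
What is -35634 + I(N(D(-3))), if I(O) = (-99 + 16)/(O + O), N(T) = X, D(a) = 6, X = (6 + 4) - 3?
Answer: -498959/14 ≈ -35640.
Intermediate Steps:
X = 7 (X = 10 - 3 = 7)
N(T) = 7
I(O) = -83/(2*O) (I(O) = -83*1/(2*O) = -83/(2*O))
-35634 + I(N(D(-3))) = -35634 - 83/2/7 = -35634 - 83/2*1/7 = -35634 - 83/14 = -498959/14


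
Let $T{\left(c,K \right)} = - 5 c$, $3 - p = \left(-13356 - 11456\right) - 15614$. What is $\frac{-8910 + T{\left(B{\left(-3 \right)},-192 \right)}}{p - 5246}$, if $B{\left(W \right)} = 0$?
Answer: $- \frac{8910}{35183} \approx -0.25325$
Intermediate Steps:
$p = 40429$ ($p = 3 - \left(\left(-13356 - 11456\right) - 15614\right) = 3 - \left(-24812 - 15614\right) = 3 - -40426 = 3 + 40426 = 40429$)
$\frac{-8910 + T{\left(B{\left(-3 \right)},-192 \right)}}{p - 5246} = \frac{-8910 - 0}{40429 - 5246} = \frac{-8910 + 0}{35183} = \left(-8910\right) \frac{1}{35183} = - \frac{8910}{35183}$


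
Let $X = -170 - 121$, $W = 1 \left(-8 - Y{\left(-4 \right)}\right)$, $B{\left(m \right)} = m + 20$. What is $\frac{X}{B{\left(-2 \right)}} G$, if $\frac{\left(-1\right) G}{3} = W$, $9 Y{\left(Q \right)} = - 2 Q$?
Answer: $- \frac{3880}{9} \approx -431.11$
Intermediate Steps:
$Y{\left(Q \right)} = - \frac{2 Q}{9}$ ($Y{\left(Q \right)} = \frac{\left(-2\right) Q}{9} = - \frac{2 Q}{9}$)
$B{\left(m \right)} = 20 + m$
$W = - \frac{80}{9}$ ($W = 1 \left(-8 - \left(- \frac{2}{9}\right) \left(-4\right)\right) = 1 \left(-8 - \frac{8}{9}\right) = 1 \left(- \frac{80}{9}\right) = - \frac{80}{9} \approx -8.8889$)
$G = \frac{80}{3}$ ($G = \left(-3\right) \left(- \frac{80}{9}\right) = \frac{80}{3} \approx 26.667$)
$X = -291$
$\frac{X}{B{\left(-2 \right)}} G = - \frac{291}{20 - 2} \cdot \frac{80}{3} = - \frac{291}{18} \cdot \frac{80}{3} = \left(-291\right) \frac{1}{18} \cdot \frac{80}{3} = \left(- \frac{97}{6}\right) \frac{80}{3} = - \frac{3880}{9}$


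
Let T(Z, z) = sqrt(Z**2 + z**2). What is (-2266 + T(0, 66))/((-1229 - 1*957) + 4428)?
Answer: -1100/1121 ≈ -0.98127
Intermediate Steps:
(-2266 + T(0, 66))/((-1229 - 1*957) + 4428) = (-2266 + sqrt(0**2 + 66**2))/((-1229 - 1*957) + 4428) = (-2266 + sqrt(0 + 4356))/((-1229 - 957) + 4428) = (-2266 + sqrt(4356))/(-2186 + 4428) = (-2266 + 66)/2242 = -2200*1/2242 = -1100/1121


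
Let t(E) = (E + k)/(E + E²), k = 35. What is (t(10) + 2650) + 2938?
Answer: 122945/22 ≈ 5588.4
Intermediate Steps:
t(E) = (35 + E)/(E + E²) (t(E) = (E + 35)/(E + E²) = (35 + E)/(E + E²))
(t(10) + 2650) + 2938 = ((35 + 10)/(10*(1 + 10)) + 2650) + 2938 = ((⅒)*45/11 + 2650) + 2938 = ((⅒)*(1/11)*45 + 2650) + 2938 = (9/22 + 2650) + 2938 = 58309/22 + 2938 = 122945/22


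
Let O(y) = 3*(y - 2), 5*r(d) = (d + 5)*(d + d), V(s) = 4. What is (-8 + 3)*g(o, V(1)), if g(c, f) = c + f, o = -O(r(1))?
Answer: -14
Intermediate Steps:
r(d) = 2*d*(5 + d)/5 (r(d) = ((d + 5)*(d + d))/5 = ((5 + d)*(2*d))/5 = (2*d*(5 + d))/5 = 2*d*(5 + d)/5)
O(y) = -6 + 3*y (O(y) = 3*(-2 + y) = -6 + 3*y)
o = -6/5 (o = -(-6 + 3*((2/5)*1*(5 + 1))) = -(-6 + 3*((2/5)*1*6)) = -(-6 + 3*(12/5)) = -(-6 + 36/5) = -1*6/5 = -6/5 ≈ -1.2000)
(-8 + 3)*g(o, V(1)) = (-8 + 3)*(-6/5 + 4) = -5*14/5 = -14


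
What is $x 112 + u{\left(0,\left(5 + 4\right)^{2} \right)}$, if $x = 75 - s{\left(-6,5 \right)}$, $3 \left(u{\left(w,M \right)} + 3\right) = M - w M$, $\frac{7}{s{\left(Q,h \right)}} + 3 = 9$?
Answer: $\frac{24880}{3} \approx 8293.3$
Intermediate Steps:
$s{\left(Q,h \right)} = \frac{7}{6}$ ($s{\left(Q,h \right)} = \frac{7}{-3 + 9} = \frac{7}{6}$)
$u{\left(w,M \right)} = -3 + \frac{M}{3} - \frac{M w}{3}$ ($u{\left(w,M \right)} = -3 + \frac{M - w M}{3} = -3 + \frac{M - M w}{3} = -3 - \left(- \frac{M}{3} + \frac{M w}{3}\right) = -3 + \frac{M}{3} - \frac{M w}{3}$)
$x = \frac{443}{6}$ ($x = 75 - \frac{7}{6} = \frac{443}{6} \approx 73.833$)
$x 112 + u{\left(0,\left(5 + 4\right)^{2} \right)} = \frac{443}{6} \cdot 112 - \left(3 - \frac{\left(5 + 4\right)^{2}}{3} + \frac{1}{3} \left(5 + 4\right)^{2} \cdot 0\right) = \frac{24808}{3} - \left(3 - 27 + \frac{1}{3} \cdot 9^{2} \cdot 0\right) = \frac{24808}{3} - \left(-24 + 0\right) = \frac{24808}{3} + \left(-3 + 27 + 0\right) = \frac{24808}{3} + 24 = \frac{24880}{3}$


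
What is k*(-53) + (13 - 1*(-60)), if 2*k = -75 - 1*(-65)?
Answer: 338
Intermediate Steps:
k = -5 (k = (-75 - 1*(-65))/2 = (-75 + 65)/2 = (1/2)*(-10) = -5)
k*(-53) + (13 - 1*(-60)) = -5*(-53) + (13 - 1*(-60)) = 265 + (13 + 60) = 265 + 73 = 338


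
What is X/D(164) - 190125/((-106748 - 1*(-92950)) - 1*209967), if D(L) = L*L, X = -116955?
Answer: -4211366715/1203676688 ≈ -3.4988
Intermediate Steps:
D(L) = L²
X/D(164) - 190125/((-106748 - 1*(-92950)) - 1*209967) = -116955/(164²) - 190125/((-106748 - 1*(-92950)) - 1*209967) = -116955/26896 - 190125/((-106748 + 92950) - 209967) = -116955*1/26896 - 190125/(-13798 - 209967) = -116955/26896 - 190125/(-223765) = -116955/26896 - 190125*(-1/223765) = -116955/26896 + 38025/44753 = -4211366715/1203676688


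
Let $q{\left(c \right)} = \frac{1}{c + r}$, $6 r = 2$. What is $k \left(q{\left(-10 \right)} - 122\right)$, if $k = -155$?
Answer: $\frac{548855}{29} \approx 18926.0$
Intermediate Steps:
$r = \frac{1}{3}$ ($r = \frac{1}{6} \cdot 2 = \frac{1}{3} \approx 0.33333$)
$q{\left(c \right)} = \frac{1}{\frac{1}{3} + c}$ ($q{\left(c \right)} = \frac{1}{c + \frac{1}{3}} = \frac{1}{\frac{1}{3} + c}$)
$k \left(q{\left(-10 \right)} - 122\right) = - 155 \left(\frac{3}{1 + 3 \left(-10\right)} - 122\right) = - 155 \left(\frac{3}{1 - 30} - 122\right) = - 155 \left(\frac{3}{-29} - 122\right) = - 155 \left(3 \left(- \frac{1}{29}\right) - 122\right) = - 155 \left(- \frac{3}{29} - 122\right) = \left(-155\right) \left(- \frac{3541}{29}\right) = \frac{548855}{29}$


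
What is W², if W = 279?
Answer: 77841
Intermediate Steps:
W² = 279² = 77841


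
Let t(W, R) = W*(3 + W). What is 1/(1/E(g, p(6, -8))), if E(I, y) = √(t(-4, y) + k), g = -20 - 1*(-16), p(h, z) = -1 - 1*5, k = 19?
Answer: √23 ≈ 4.7958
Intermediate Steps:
p(h, z) = -6 (p(h, z) = -1 - 5 = -6)
g = -4 (g = -20 + 16 = -4)
E(I, y) = √23 (E(I, y) = √(-4*(3 - 4) + 19) = √(-4*(-1) + 19) = √(4 + 19) = √23)
1/(1/E(g, p(6, -8))) = 1/(1/(√23)) = 1/(√23/23) = √23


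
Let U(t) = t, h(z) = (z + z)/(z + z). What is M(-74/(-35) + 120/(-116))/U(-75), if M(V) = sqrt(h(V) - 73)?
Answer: -2*I*sqrt(2)/25 ≈ -0.11314*I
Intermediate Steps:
h(z) = 1 (h(z) = (2*z)/((2*z)) = (2*z)*(1/(2*z)) = 1)
M(V) = 6*I*sqrt(2) (M(V) = sqrt(1 - 73) = sqrt(-72) = 6*I*sqrt(2))
M(-74/(-35) + 120/(-116))/U(-75) = (6*I*sqrt(2))/(-75) = (6*I*sqrt(2))*(-1/75) = -2*I*sqrt(2)/25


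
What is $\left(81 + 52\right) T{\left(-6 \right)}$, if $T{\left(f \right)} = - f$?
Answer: $798$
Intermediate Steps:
$\left(81 + 52\right) T{\left(-6 \right)} = \left(81 + 52\right) \left(\left(-1\right) \left(-6\right)\right) = 133 \cdot 6 = 798$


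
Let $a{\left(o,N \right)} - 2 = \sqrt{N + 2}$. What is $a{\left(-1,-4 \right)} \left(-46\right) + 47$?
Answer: $-45 - 46 i \sqrt{2} \approx -45.0 - 65.054 i$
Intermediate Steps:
$a{\left(o,N \right)} = 2 + \sqrt{2 + N}$ ($a{\left(o,N \right)} = 2 + \sqrt{N + 2} = 2 + \sqrt{2 + N}$)
$a{\left(-1,-4 \right)} \left(-46\right) + 47 = \left(2 + \sqrt{2 - 4}\right) \left(-46\right) + 47 = \left(2 + \sqrt{-2}\right) \left(-46\right) + 47 = \left(2 + i \sqrt{2}\right) \left(-46\right) + 47 = \left(-92 - 46 i \sqrt{2}\right) + 47 = -45 - 46 i \sqrt{2}$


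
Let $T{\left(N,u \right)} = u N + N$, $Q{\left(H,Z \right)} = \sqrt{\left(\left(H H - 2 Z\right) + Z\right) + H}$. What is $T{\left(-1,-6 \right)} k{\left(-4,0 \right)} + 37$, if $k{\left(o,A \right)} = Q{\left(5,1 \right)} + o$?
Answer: $17 + 5 \sqrt{29} \approx 43.926$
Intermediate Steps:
$Q{\left(H,Z \right)} = \sqrt{H + H^{2} - Z}$ ($Q{\left(H,Z \right)} = \sqrt{\left(\left(H^{2} - 2 Z\right) + Z\right) + H} = \sqrt{\left(H^{2} - Z\right) + H} = \sqrt{H + H^{2} - Z}$)
$T{\left(N,u \right)} = N + N u$ ($T{\left(N,u \right)} = N u + N = N + N u$)
$k{\left(o,A \right)} = o + \sqrt{29}$ ($k{\left(o,A \right)} = \sqrt{5 + 5^{2} - 1} + o = \sqrt{5 + 25 - 1} + o = \sqrt{29} + o = o + \sqrt{29}$)
$T{\left(-1,-6 \right)} k{\left(-4,0 \right)} + 37 = - (1 - 6) \left(-4 + \sqrt{29}\right) + 37 = \left(-1\right) \left(-5\right) \left(-4 + \sqrt{29}\right) + 37 = 5 \left(-4 + \sqrt{29}\right) + 37 = \left(-20 + 5 \sqrt{29}\right) + 37 = 17 + 5 \sqrt{29}$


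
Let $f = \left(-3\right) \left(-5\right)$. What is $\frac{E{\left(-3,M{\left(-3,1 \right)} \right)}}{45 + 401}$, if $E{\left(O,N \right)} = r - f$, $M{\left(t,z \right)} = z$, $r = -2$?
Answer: $- \frac{17}{446} \approx -0.038117$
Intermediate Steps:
$f = 15$
$E{\left(O,N \right)} = -17$ ($E{\left(O,N \right)} = -2 - 15 = -17$)
$\frac{E{\left(-3,M{\left(-3,1 \right)} \right)}}{45 + 401} = \frac{1}{45 + 401} \left(-17\right) = \frac{1}{446} \left(-17\right) = - \frac{17}{446}$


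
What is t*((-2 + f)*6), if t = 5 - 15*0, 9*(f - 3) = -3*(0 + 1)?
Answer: 20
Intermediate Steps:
f = 8/3 (f = 3 + (-3*(0 + 1))/9 = 3 + (-3*1)/9 = 3 + (⅑)*(-3) = 3 - ⅓ = 8/3 ≈ 2.6667)
t = 5 (t = 5 + 0 = 5)
t*((-2 + f)*6) = 5*((-2 + 8/3)*6) = 5*((⅔)*6) = 5*4 = 20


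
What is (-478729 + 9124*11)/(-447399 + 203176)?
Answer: 378365/244223 ≈ 1.5493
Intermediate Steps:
(-478729 + 9124*11)/(-447399 + 203176) = (-478729 + 100364)/(-244223) = -378365*(-1/244223) = 378365/244223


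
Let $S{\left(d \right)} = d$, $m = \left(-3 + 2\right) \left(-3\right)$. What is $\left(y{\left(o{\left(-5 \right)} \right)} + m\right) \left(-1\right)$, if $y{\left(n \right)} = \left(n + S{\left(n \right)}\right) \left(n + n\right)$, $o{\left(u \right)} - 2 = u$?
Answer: $-39$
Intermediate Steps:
$m = 3$ ($m = \left(-1\right) \left(-3\right) = 3$)
$o{\left(u \right)} = 2 + u$
$y{\left(n \right)} = 4 n^{2}$ ($y{\left(n \right)} = \left(n + n\right) \left(n + n\right) = 2 n 2 n = 4 n^{2}$)
$\left(y{\left(o{\left(-5 \right)} \right)} + m\right) \left(-1\right) = \left(4 \left(2 - 5\right)^{2} + 3\right) \left(-1\right) = \left(4 \left(-3\right)^{2} + 3\right) \left(-1\right) = \left(4 \cdot 9 + 3\right) \left(-1\right) = \left(36 + 3\right) \left(-1\right) = 39 \left(-1\right) = -39$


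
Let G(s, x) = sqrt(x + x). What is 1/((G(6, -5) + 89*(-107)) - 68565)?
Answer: -39044/3048867877 - I*sqrt(10)/6097735754 ≈ -1.2806e-5 - 5.186e-10*I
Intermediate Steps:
G(s, x) = sqrt(2)*sqrt(x) (G(s, x) = sqrt(2*x) = sqrt(2)*sqrt(x))
1/((G(6, -5) + 89*(-107)) - 68565) = 1/((sqrt(2)*sqrt(-5) + 89*(-107)) - 68565) = 1/((sqrt(2)*(I*sqrt(5)) - 9523) - 68565) = 1/((I*sqrt(10) - 9523) - 68565) = 1/((-9523 + I*sqrt(10)) - 68565) = 1/(-78088 + I*sqrt(10))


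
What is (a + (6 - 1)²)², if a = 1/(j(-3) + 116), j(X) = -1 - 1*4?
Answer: 7706176/12321 ≈ 625.45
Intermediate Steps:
j(X) = -5 (j(X) = -1 - 4 = -5)
a = 1/111 (a = 1/(-5 + 116) = 1/111 ≈ 0.0090090)
(a + (6 - 1)²)² = (1/111 + (6 - 1)²)² = (1/111 + 5²)² = (1/111 + 25)² = (2776/111)² = 7706176/12321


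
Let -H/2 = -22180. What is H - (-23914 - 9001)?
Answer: 77275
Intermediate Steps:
H = 44360 (H = -2*(-22180) = 44360)
H - (-23914 - 9001) = 44360 - (-23914 - 9001) = 44360 - 1*(-32915) = 44360 + 32915 = 77275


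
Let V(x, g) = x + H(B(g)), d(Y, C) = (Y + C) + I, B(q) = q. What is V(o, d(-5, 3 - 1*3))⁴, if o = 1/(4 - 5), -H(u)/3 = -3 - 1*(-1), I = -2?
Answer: 625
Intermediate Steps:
H(u) = 6 (H(u) = -3*(-3 - 1*(-1)) = -3*(-3 + 1) = -3*(-2) = 6)
o = -1 (o = 1/(-1) = -1)
d(Y, C) = -2 + C + Y (d(Y, C) = (Y + C) - 2 = (C + Y) - 2 = -2 + C + Y)
V(x, g) = 6 + x (V(x, g) = x + 6 = 6 + x)
V(o, d(-5, 3 - 1*3))⁴ = (6 - 1)⁴ = 5⁴ = 625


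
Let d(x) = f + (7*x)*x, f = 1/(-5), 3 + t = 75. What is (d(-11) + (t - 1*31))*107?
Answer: 474973/5 ≈ 94995.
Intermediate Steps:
t = 72 (t = -3 + 75 = 72)
f = -1/5 ≈ -0.20000
d(x) = -1/5 + 7*x**2 (d(x) = -1/5 + (7*x)*x = -1/5 + 7*x**2)
(d(-11) + (t - 1*31))*107 = ((-1/5 + 7*(-11)**2) + (72 - 1*31))*107 = ((-1/5 + 7*121) + (72 - 31))*107 = ((-1/5 + 847) + 41)*107 = (4234/5 + 41)*107 = (4439/5)*107 = 474973/5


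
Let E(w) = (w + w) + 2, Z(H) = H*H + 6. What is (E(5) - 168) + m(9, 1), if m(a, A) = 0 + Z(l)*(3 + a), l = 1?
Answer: -72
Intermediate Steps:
Z(H) = 6 + H² (Z(H) = H² + 6 = 6 + H²)
E(w) = 2 + 2*w (E(w) = 2*w + 2 = 2 + 2*w)
m(a, A) = 21 + 7*a (m(a, A) = 0 + (6 + 1²)*(3 + a) = 0 + (6 + 1)*(3 + a) = 0 + 7*(3 + a) = 0 + (21 + 7*a) = 21 + 7*a)
(E(5) - 168) + m(9, 1) = ((2 + 2*5) - 168) + (21 + 7*9) = ((2 + 10) - 168) + (21 + 63) = (12 - 168) + 84 = -156 + 84 = -72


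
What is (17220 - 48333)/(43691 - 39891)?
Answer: -31113/3800 ≈ -8.1876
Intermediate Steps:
(17220 - 48333)/(43691 - 39891) = -31113/3800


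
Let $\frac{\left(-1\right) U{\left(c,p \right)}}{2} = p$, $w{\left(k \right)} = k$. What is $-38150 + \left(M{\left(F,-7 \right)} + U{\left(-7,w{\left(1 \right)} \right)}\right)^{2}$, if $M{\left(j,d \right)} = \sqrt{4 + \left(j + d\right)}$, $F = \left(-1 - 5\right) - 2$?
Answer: $-38150 + \left(2 - i \sqrt{11}\right)^{2} \approx -38157.0 - 13.266 i$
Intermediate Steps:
$U{\left(c,p \right)} = - 2 p$
$F = -8$ ($F = -6 - 2 = -8$)
$M{\left(j,d \right)} = \sqrt{4 + d + j}$ ($M{\left(j,d \right)} = \sqrt{4 + \left(d + j\right)} = \sqrt{4 + d + j}$)
$-38150 + \left(M{\left(F,-7 \right)} + U{\left(-7,w{\left(1 \right)} \right)}\right)^{2} = -38150 + \left(\sqrt{4 - 7 - 8} - 2\right)^{2} = -38150 + \left(\sqrt{-11} - 2\right)^{2} = -38150 + \left(i \sqrt{11} - 2\right)^{2} = -38150 + \left(-2 + i \sqrt{11}\right)^{2}$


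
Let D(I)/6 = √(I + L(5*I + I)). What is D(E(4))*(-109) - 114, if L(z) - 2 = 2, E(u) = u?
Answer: -114 - 1308*√2 ≈ -1963.8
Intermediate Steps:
L(z) = 4 (L(z) = 2 + 2 = 4)
D(I) = 6*√(4 + I) (D(I) = 6*√(I + 4) = 6*√(4 + I))
D(E(4))*(-109) - 114 = (6*√(4 + 4))*(-109) - 114 = (6*√8)*(-109) - 114 = (6*(2*√2))*(-109) - 114 = (12*√2)*(-109) - 114 = -1308*√2 - 114 = -114 - 1308*√2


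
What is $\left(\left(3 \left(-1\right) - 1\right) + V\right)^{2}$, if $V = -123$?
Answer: $16129$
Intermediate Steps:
$\left(\left(3 \left(-1\right) - 1\right) + V\right)^{2} = \left(\left(3 \left(-1\right) - 1\right) - 123\right)^{2} = \left(\left(-3 - 1\right) - 123\right)^{2} = \left(-4 - 123\right)^{2} = \left(-127\right)^{2} = 16129$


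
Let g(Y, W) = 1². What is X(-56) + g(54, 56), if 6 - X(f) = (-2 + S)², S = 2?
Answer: 7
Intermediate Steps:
g(Y, W) = 1
X(f) = 6 (X(f) = 6 - (-2 + 2)² = 6 - 1*0² = 6 - 1*0 = 6 + 0 = 6)
X(-56) + g(54, 56) = 6 + 1 = 7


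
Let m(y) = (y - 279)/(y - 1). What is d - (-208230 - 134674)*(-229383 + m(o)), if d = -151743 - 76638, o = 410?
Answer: -32170494914293/409 ≈ -7.8656e+10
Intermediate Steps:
d = -228381
m(y) = (-279 + y)/(-1 + y)
d - (-208230 - 134674)*(-229383 + m(o)) = -228381 - (-208230 - 134674)*(-229383 + (-279 + 410)/(-1 + 410)) = -228381 - (-342904)*(-229383 + 131/409) = -228381 - (-342904)*(-93817516)/409 = -228381 - 1*32170401506464/409 = -228381 - 32170401506464/409 = -32170494914293/409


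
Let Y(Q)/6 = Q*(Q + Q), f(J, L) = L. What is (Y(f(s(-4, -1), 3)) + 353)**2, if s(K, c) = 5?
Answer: 212521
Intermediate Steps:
Y(Q) = 12*Q**2 (Y(Q) = 6*(Q*(Q + Q)) = 6*(Q*(2*Q)) = 6*(2*Q**2) = 12*Q**2)
(Y(f(s(-4, -1), 3)) + 353)**2 = (12*3**2 + 353)**2 = (12*9 + 353)**2 = (108 + 353)**2 = 461**2 = 212521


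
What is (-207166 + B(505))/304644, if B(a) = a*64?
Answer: -29141/50774 ≈ -0.57394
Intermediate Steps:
B(a) = 64*a
(-207166 + B(505))/304644 = (-207166 + 64*505)/304644 = (-207166 + 32320)*(1/304644) = -174846*1/304644 = -29141/50774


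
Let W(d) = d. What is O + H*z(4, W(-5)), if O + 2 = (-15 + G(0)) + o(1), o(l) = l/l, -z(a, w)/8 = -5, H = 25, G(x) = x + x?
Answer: 984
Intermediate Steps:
G(x) = 2*x
z(a, w) = 40 (z(a, w) = -8*(-5) = 40)
o(l) = 1
O = -16 (O = -2 + ((-15 + 2*0) + 1) = -2 + ((-15 + 0) + 1) = -2 + (-15 + 1) = -2 - 14 = -16)
O + H*z(4, W(-5)) = -16 + 25*40 = -16 + 1000 = 984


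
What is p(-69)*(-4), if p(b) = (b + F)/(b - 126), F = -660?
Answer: -972/65 ≈ -14.954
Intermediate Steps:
p(b) = (-660 + b)/(-126 + b) (p(b) = (b - 660)/(b - 126) = (-660 + b)/(-126 + b))
p(-69)*(-4) = ((-660 - 69)/(-126 - 69))*(-4) = (-729/(-195))*(-4) = -1/195*(-729)*(-4) = (243/65)*(-4) = -972/65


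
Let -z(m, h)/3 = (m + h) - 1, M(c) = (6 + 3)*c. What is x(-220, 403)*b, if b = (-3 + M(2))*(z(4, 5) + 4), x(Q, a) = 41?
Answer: -12300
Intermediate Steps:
M(c) = 9*c
z(m, h) = 3 - 3*h - 3*m (z(m, h) = -3*((m + h) - 1) = -3*((h + m) - 1) = -3*(-1 + h + m) = 3 - 3*h - 3*m)
b = -300 (b = (-3 + 9*2)*((3 - 3*5 - 3*4) + 4) = (-3 + 18)*((3 - 15 - 12) + 4) = 15*(-24 + 4) = 15*(-20) = -300)
x(-220, 403)*b = 41*(-300) = -12300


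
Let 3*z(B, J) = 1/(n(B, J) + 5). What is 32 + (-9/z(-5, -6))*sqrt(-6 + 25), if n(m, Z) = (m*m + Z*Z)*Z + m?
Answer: 32 + 9882*sqrt(19) ≈ 43107.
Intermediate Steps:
n(m, Z) = m + Z*(Z**2 + m**2) (n(m, Z) = (m**2 + Z**2)*Z + m = (Z**2 + m**2)*Z + m = Z*(Z**2 + m**2) + m = m + Z*(Z**2 + m**2))
z(B, J) = 1/(3*(5 + B + J**3 + J*B**2)) (z(B, J) = 1/(3*((B + J**3 + J*B**2) + 5)) = 1/(3*(5 + B + J**3 + J*B**2)))
32 + (-9/z(-5, -6))*sqrt(-6 + 25) = 32 + (-9/(1/(3*(5 - 5 + (-6)**3 - 6*(-5)**2))))*sqrt(-6 + 25) = 32 + (-9/(1/(3*(5 - 5 - 216 - 6*25))))*sqrt(19) = 32 + (-9/(1/(3*(5 - 5 - 216 - 150))))*sqrt(19) = 32 + (-9/((1/3)/(-366)))*sqrt(19) = 32 + (-9/((1/3)*(-1/366)))*sqrt(19) = 32 + (-9/(-1/1098))*sqrt(19) = 32 + (-9*(-1098))*sqrt(19) = 32 + 9882*sqrt(19)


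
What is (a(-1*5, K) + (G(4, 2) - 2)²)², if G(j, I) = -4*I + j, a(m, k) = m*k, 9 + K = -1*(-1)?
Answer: 5776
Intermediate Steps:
K = -8 (K = -9 - 1*(-1) = -9 + 1 = -8)
a(m, k) = k*m
G(j, I) = j - 4*I
(a(-1*5, K) + (G(4, 2) - 2)²)² = (-(-8)*5 + ((4 - 4*2) - 2)²)² = (-8*(-5) + ((4 - 8) - 2)²)² = (40 + (-4 - 2)²)² = (40 + (-6)²)² = (40 + 36)² = 76² = 5776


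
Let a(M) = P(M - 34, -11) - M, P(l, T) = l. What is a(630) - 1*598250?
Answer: -598284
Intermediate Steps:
a(M) = -34 (a(M) = (M - 34) - M = (-34 + M) - M = -34)
a(630) - 1*598250 = -34 - 1*598250 = -34 - 598250 = -598284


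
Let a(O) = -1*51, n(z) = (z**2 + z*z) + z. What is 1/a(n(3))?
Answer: -1/51 ≈ -0.019608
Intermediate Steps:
n(z) = z + 2*z**2 (n(z) = (z**2 + z**2) + z = 2*z**2 + z = z + 2*z**2)
a(O) = -51
1/a(n(3)) = 1/(-51) = -1/51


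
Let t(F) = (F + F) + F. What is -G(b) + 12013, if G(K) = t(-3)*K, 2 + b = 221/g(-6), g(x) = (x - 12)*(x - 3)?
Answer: 216131/18 ≈ 12007.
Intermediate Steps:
g(x) = (-12 + x)*(-3 + x)
t(F) = 3*F (t(F) = 2*F + F = 3*F)
b = -103/162 (b = -2 + 221/(36 + (-6)**2 - 15*(-6)) = -2 + 221/(36 + 36 + 90) = -2 + 221/162 = -103/162 ≈ -0.63580)
G(K) = -9*K (G(K) = (3*(-3))*K = -9*K)
-G(b) + 12013 = -(-9)*(-103)/162 + 12013 = -1*103/18 + 12013 = -103/18 + 12013 = 216131/18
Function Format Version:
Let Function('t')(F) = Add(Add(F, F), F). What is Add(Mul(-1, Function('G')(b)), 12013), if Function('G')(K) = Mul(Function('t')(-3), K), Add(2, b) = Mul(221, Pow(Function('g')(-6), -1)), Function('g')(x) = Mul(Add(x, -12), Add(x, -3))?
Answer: Rational(216131, 18) ≈ 12007.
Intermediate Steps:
Function('g')(x) = Mul(Add(-12, x), Add(-3, x))
Function('t')(F) = Mul(3, F) (Function('t')(F) = Add(Mul(2, F), F) = Mul(3, F))
b = Rational(-103, 162) (b = Add(-2, Mul(221, Pow(Add(36, Pow(-6, 2), Mul(-15, -6)), -1))) = Add(-2, Mul(221, Pow(Add(36, 36, 90), -1))) = Add(-2, Mul(221, Pow(162, -1))) = Add(-2, Mul(221, Rational(1, 162))) = Add(-2, Rational(221, 162)) = Rational(-103, 162) ≈ -0.63580)
Function('G')(K) = Mul(-9, K) (Function('G')(K) = Mul(Mul(3, -3), K) = Mul(-9, K))
Add(Mul(-1, Function('G')(b)), 12013) = Add(Mul(-1, Mul(-9, Rational(-103, 162))), 12013) = Add(Mul(-1, Rational(103, 18)), 12013) = Add(Rational(-103, 18), 12013) = Rational(216131, 18)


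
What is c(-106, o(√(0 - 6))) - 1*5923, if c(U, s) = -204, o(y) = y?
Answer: -6127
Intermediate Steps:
c(-106, o(√(0 - 6))) - 1*5923 = -204 - 1*5923 = -204 - 5923 = -6127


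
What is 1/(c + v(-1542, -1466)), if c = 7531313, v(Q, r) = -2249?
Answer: 1/7529064 ≈ 1.3282e-7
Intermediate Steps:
1/(c + v(-1542, -1466)) = 1/(7531313 - 2249) = 1/7529064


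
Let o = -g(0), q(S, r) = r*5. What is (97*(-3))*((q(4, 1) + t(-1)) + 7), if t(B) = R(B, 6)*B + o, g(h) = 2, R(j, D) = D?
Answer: -1164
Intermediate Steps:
q(S, r) = 5*r
o = -2 (o = -1*2 = -2)
t(B) = -2 + 6*B (t(B) = 6*B - 2 = -2 + 6*B)
(97*(-3))*((q(4, 1) + t(-1)) + 7) = (97*(-3))*((5*1 + (-2 + 6*(-1))) + 7) = -291*((5 + (-2 - 6)) + 7) = -291*((5 - 8) + 7) = -291*(-3 + 7) = -291*4 = -1164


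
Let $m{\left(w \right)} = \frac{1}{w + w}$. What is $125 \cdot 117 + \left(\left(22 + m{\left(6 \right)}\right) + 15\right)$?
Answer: $\frac{175945}{12} \approx 14662.0$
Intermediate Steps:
$m{\left(w \right)} = \frac{1}{2 w}$
$125 \cdot 117 + \left(\left(22 + m{\left(6 \right)}\right) + 15\right) = 125 \cdot 117 + \left(\left(22 + \frac{1}{2 \cdot 6}\right) + 15\right) = 14625 + \left(\left(22 + \frac{1}{2} \cdot \frac{1}{6}\right) + 15\right) = 14625 + \left(\left(22 + \frac{1}{12}\right) + 15\right) = 14625 + \left(\frac{265}{12} + 15\right) = 14625 + \frac{445}{12} = \frac{175945}{12}$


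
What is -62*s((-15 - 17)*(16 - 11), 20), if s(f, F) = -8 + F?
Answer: -744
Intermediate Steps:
-62*s((-15 - 17)*(16 - 11), 20) = -62*(-8 + 20) = -62*12 = -744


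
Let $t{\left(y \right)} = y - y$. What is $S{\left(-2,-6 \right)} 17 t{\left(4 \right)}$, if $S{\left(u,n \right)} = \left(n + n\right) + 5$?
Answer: $0$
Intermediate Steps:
$t{\left(y \right)} = 0$
$S{\left(u,n \right)} = 5 + 2 n$ ($S{\left(u,n \right)} = 2 n + 5 = 5 + 2 n$)
$S{\left(-2,-6 \right)} 17 t{\left(4 \right)} = \left(5 + 2 \left(-6\right)\right) 17 \cdot 0 = \left(5 - 12\right) 17 \cdot 0 = \left(-7\right) 17 \cdot 0 = \left(-119\right) 0 = 0$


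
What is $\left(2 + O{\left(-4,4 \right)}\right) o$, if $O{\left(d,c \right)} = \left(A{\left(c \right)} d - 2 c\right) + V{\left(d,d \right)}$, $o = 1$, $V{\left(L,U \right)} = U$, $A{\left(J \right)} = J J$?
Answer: $-74$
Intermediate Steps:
$A{\left(J \right)} = J^{2}$
$O{\left(d,c \right)} = d - 2 c + d c^{2}$ ($O{\left(d,c \right)} = \left(c^{2} d - 2 c\right) + d = \left(d c^{2} - 2 c\right) + d = \left(- 2 c + d c^{2}\right) + d = d - 2 c + d c^{2}$)
$\left(2 + O{\left(-4,4 \right)}\right) o = \left(2 - \left(12 + 64\right)\right) 1 = \left(2 - 76\right) 1 = \left(-74\right) 1 = -74$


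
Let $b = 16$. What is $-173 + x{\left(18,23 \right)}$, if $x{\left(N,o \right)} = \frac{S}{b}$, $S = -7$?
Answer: $- \frac{2775}{16} \approx -173.44$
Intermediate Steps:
$x{\left(N,o \right)} = - \frac{7}{16}$
$-173 + x{\left(18,23 \right)} = -173 - \frac{7}{16} = - \frac{2775}{16}$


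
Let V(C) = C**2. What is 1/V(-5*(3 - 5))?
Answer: 1/100 ≈ 0.010000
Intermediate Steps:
1/V(-5*(3 - 5)) = 1/((-5*(3 - 5))**2) = 1/((-5*(-2))**2) = 1/(10**2) = 1/100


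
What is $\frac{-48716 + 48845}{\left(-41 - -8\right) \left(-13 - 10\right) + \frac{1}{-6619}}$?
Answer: $\frac{853851}{5023820} \approx 0.16996$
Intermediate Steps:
$\frac{-48716 + 48845}{\left(-41 - -8\right) \left(-13 - 10\right) + \frac{1}{-6619}} = \frac{129}{\left(-41 + 8\right) \left(-23\right) - \frac{1}{6619}} = \frac{129}{\left(-33\right) \left(-23\right) - \frac{1}{6619}} = \frac{129}{759 - \frac{1}{6619}} = \frac{129}{\frac{5023820}{6619}} = 129 \cdot \frac{6619}{5023820} = \frac{853851}{5023820}$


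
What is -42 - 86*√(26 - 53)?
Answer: -42 - 258*I*√3 ≈ -42.0 - 446.87*I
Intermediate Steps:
-42 - 86*√(26 - 53) = -42 - 258*I*√3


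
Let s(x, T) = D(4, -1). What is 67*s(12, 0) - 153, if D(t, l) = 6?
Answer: 249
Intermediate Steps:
s(x, T) = 6
67*s(12, 0) - 153 = 67*6 - 153 = 402 - 153 = 249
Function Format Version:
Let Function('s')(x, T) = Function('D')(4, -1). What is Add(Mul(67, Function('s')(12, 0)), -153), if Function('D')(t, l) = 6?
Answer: 249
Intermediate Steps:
Function('s')(x, T) = 6
Add(Mul(67, Function('s')(12, 0)), -153) = Add(Mul(67, 6), -153) = Add(402, -153) = 249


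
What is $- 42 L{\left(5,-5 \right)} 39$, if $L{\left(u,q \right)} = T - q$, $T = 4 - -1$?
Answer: $-16380$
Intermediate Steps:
$T = 5$ ($T = 4 + 1 = 5$)
$L{\left(u,q \right)} = 5 - q$
$- 42 L{\left(5,-5 \right)} 39 = - 42 \left(5 - -5\right) 39 = - 42 \left(5 + 5\right) 39 = \left(-42\right) 10 \cdot 39 = \left(-420\right) 39 = -16380$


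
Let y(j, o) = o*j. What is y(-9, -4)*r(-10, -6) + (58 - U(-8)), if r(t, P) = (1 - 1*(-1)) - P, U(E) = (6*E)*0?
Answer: 346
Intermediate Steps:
y(j, o) = j*o
U(E) = 0
r(t, P) = 2 - P (r(t, P) = (1 + 1) - P = 2 - P)
y(-9, -4)*r(-10, -6) + (58 - U(-8)) = (-9*(-4))*(2 - 1*(-6)) + (58 - 1*0) = 36*(2 + 6) + (58 + 0) = 36*8 + 58 = 288 + 58 = 346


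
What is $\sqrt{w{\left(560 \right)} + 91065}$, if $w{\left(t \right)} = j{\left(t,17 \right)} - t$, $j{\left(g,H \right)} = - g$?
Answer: $\sqrt{89945} \approx 299.91$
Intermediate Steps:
$w{\left(t \right)} = - 2 t$ ($w{\left(t \right)} = - t - t = - 2 t$)
$\sqrt{w{\left(560 \right)} + 91065} = \sqrt{\left(-2\right) 560 + 91065} = \sqrt{-1120 + 91065} = \sqrt{89945}$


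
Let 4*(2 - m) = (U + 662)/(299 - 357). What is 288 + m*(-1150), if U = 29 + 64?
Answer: -667517/116 ≈ -5754.5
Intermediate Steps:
U = 93
m = 1219/232 (m = 2 - (93 + 662)/(4*(299 - 357)) = 2 - 755/(4*(-58)) = 2 - 755*(-1)/(4*58) = 2 - 1/4*(-755/58) = 2 + 755/232 = 1219/232 ≈ 5.2543)
288 + m*(-1150) = 288 + (1219/232)*(-1150) = 288 - 700925/116 = -667517/116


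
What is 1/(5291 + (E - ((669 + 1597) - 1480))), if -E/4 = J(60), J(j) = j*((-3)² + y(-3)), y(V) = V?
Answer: 1/3065 ≈ 0.00032626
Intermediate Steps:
J(j) = 6*j (J(j) = j*((-3)² - 3) = j*(9 - 3) = j*6 = 6*j)
E = -1440 (E = -24*60 = -4*360 = -1440)
1/(5291 + (E - ((669 + 1597) - 1480))) = 1/(5291 + (-1440 - ((669 + 1597) - 1480))) = 1/(5291 + (-1440 - (2266 - 1480))) = 1/(5291 + (-1440 - 1*786)) = 1/(5291 + (-1440 - 786)) = 1/(5291 - 2226) = 1/3065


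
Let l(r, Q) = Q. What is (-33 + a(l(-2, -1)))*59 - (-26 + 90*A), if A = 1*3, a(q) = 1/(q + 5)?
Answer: -8705/4 ≈ -2176.3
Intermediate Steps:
a(q) = 1/(5 + q)
A = 3
(-33 + a(l(-2, -1)))*59 - (-26 + 90*A) = (-33 + 1/(5 - 1))*59 - (-26 + 90*3) = (-33 + 1/4)*59 - (-26 + 270) = (-33 + ¼)*59 - 1*244 = -131/4*59 - 244 = -7729/4 - 244 = -8705/4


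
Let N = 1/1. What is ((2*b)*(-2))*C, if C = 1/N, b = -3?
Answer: 12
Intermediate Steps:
N = 1
C = 1 (C = 1/1 = 1)
((2*b)*(-2))*C = ((2*(-3))*(-2))*1 = -6*(-2)*1 = 12*1 = 12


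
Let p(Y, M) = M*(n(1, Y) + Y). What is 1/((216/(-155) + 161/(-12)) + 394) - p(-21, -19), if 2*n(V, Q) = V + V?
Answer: -268009480/705293 ≈ -380.00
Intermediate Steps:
n(V, Q) = V (n(V, Q) = (V + V)/2 = (2*V)/2 = V)
p(Y, M) = M*(1 + Y)
1/((216/(-155) + 161/(-12)) + 394) - p(-21, -19) = 1/((216/(-155) + 161/(-12)) + 394) - (-19)*(1 - 21) = 1/((216*(-1/155) + 161*(-1/12)) + 394) - (-19)*(-20) = 1/((-216/155 - 161/12) + 394) - 1*380 = 1/(-27547/1860 + 394) - 380 = 1/(705293/1860) - 380 = 1860/705293 - 380 = -268009480/705293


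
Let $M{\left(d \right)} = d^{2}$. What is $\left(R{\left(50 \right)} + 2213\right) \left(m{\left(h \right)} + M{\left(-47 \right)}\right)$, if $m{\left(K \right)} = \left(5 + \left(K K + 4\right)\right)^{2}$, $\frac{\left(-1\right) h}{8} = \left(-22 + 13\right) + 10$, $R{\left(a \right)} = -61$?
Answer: $16221776$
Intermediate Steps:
$h = -8$ ($h = - 8 \left(\left(-22 + 13\right) + 10\right) = - 8 \left(-9 + 10\right) = \left(-8\right) 1 = -8$)
$m{\left(K \right)} = \left(9 + K^{2}\right)^{2}$ ($m{\left(K \right)} = \left(5 + \left(K^{2} + 4\right)\right)^{2} = \left(5 + \left(4 + K^{2}\right)\right)^{2} = \left(9 + K^{2}\right)^{2}$)
$\left(R{\left(50 \right)} + 2213\right) \left(m{\left(h \right)} + M{\left(-47 \right)}\right) = \left(-61 + 2213\right) \left(\left(9 + \left(-8\right)^{2}\right)^{2} + \left(-47\right)^{2}\right) = 2152 \left(\left(9 + 64\right)^{2} + 2209\right) = 2152 \left(73^{2} + 2209\right) = 2152 \left(5329 + 2209\right) = 2152 \cdot 7538 = 16221776$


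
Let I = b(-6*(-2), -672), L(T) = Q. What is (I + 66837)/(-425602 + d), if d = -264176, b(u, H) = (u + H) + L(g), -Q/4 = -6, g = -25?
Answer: -22067/229926 ≈ -0.095974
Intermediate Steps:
Q = 24 (Q = -4*(-6) = 24)
L(T) = 24
b(u, H) = 24 + H + u (b(u, H) = (u + H) + 24 = (H + u) + 24 = 24 + H + u)
I = -636 (I = 24 - 672 - 6*(-2) = 24 - 672 + 12 = -636)
(I + 66837)/(-425602 + d) = (-636 + 66837)/(-425602 - 264176) = 66201/(-689778) = 66201*(-1/689778) = -22067/229926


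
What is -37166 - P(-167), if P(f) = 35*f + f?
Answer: -31154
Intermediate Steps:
P(f) = 36*f
-37166 - P(-167) = -37166 - 36*(-167) = -37166 - 1*(-6012) = -37166 + 6012 = -31154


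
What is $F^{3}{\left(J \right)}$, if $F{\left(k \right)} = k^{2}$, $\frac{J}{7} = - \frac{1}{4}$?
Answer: $\frac{117649}{4096} \approx 28.723$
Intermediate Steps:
$J = - \frac{7}{4}$ ($J = 7 \left(- \frac{1}{4}\right) = - \frac{7}{4} \approx -1.75$)
$F^{3}{\left(J \right)} = \left(\left(- \frac{7}{4}\right)^{2}\right)^{3} = \left(\frac{49}{16}\right)^{3} = \frac{117649}{4096}$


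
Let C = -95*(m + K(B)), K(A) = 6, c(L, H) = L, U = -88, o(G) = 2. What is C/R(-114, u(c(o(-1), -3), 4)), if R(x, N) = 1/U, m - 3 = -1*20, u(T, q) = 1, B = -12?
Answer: -91960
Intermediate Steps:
m = -17 (m = 3 - 1*20 = 3 - 20 = -17)
R(x, N) = -1/88 (R(x, N) = 1/(-88) = -1/88)
C = 1045 (C = -95*(-17 + 6) = -95*(-11) = 1045)
C/R(-114, u(c(o(-1), -3), 4)) = 1045/(-1/88) = 1045*(-88) = -91960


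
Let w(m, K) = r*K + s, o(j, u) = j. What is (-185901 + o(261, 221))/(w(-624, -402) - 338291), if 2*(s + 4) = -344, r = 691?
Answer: 185640/616249 ≈ 0.30124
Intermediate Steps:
s = -176 (s = -4 + (½)*(-344) = -4 - 172 = -176)
w(m, K) = -176 + 691*K (w(m, K) = 691*K - 176 = -176 + 691*K)
(-185901 + o(261, 221))/(w(-624, -402) - 338291) = (-185901 + 261)/((-176 + 691*(-402)) - 338291) = -185640/((-176 - 277782) - 338291) = -185640/(-277958 - 338291) = -185640/(-616249) = -185640*(-1/616249) = 185640/616249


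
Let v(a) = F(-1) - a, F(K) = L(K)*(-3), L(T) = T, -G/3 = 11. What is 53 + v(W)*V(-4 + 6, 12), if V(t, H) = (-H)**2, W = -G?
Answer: -4267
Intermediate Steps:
G = -33 (G = -3*11 = -33)
W = 33 (W = -1*(-33) = 33)
V(t, H) = H**2
F(K) = -3*K (F(K) = K*(-3) = -3*K)
v(a) = 3 - a (v(a) = -3*(-1) - a = 3 - a)
53 + v(W)*V(-4 + 6, 12) = 53 + (3 - 1*33)*12**2 = 53 + (3 - 33)*144 = 53 - 30*144 = 53 - 4320 = -4267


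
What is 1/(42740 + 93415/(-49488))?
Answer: 49488/2115023705 ≈ 2.3398e-5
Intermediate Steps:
1/(42740 + 93415/(-49488)) = 1/(42740 + 93415*(-1/49488)) = 1/(42740 - 93415/49488) = 1/(2115023705/49488) = 49488/2115023705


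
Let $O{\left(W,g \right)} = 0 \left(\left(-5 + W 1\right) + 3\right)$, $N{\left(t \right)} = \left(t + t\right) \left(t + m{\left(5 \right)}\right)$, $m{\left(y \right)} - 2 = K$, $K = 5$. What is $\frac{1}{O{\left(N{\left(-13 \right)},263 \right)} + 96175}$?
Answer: $\frac{1}{96175} \approx 1.0398 \cdot 10^{-5}$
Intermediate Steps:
$m{\left(y \right)} = 7$ ($m{\left(y \right)} = 2 + 5 = 7$)
$N{\left(t \right)} = 2 t \left(7 + t\right)$ ($N{\left(t \right)} = \left(t + t\right) \left(t + 7\right) = 2 t \left(7 + t\right)$)
$O{\left(W,g \right)} = 0$ ($O{\left(W,g \right)} = 0 \left(\left(-5 + W\right) + 3\right) = 0 \left(-2 + W\right) = 0$)
$\frac{1}{O{\left(N{\left(-13 \right)},263 \right)} + 96175} = \frac{1}{0 + 96175} = \frac{1}{96175}$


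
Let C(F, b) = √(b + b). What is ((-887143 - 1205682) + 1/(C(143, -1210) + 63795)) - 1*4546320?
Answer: 2*(-73030595*√5 + 211772127637*I)/(-63795*I + 22*√5) ≈ -6.6391e+6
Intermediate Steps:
C(F, b) = √2*√b (C(F, b) = √(2*b) = √2*√b)
((-887143 - 1205682) + 1/(C(143, -1210) + 63795)) - 1*4546320 = ((-887143 - 1205682) + 1/(√2*√(-1210) + 63795)) - 1*4546320 = (-2092825 + 1/(√2*(11*I*√10) + 63795)) - 4546320 = (-2092825 + 1/(22*I*√5 + 63795)) - 4546320 = (-2092825 + 1/(63795 + 22*I*√5)) - 4546320 = -6639145 + 1/(63795 + 22*I*√5)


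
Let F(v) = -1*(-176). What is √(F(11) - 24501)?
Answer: 5*I*√973 ≈ 155.96*I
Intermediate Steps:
F(v) = 176
√(F(11) - 24501) = √(176 - 24501) = √(-24325) = 5*I*√973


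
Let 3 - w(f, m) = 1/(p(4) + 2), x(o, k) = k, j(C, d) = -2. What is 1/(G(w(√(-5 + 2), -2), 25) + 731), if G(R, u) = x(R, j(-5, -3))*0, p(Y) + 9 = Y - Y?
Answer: 1/731 ≈ 0.0013680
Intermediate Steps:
p(Y) = -9 (p(Y) = -9 + (Y - Y) = -9 + 0 = -9)
w(f, m) = 22/7 (w(f, m) = 3 - 1/(-9 + 2) = 3 - 1/(-7) = 3 - 1*(-⅐) = 3 + ⅐ = 22/7)
G(R, u) = 0 (G(R, u) = -2*0 = 0)
1/(G(w(√(-5 + 2), -2), 25) + 731) = 1/(0 + 731) = 1/731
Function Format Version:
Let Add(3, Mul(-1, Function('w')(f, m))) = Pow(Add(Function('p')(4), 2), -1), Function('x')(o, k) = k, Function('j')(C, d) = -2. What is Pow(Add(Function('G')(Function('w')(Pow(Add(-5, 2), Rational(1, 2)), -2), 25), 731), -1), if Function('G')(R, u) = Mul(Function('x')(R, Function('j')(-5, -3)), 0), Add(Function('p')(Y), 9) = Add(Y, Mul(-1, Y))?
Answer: Rational(1, 731) ≈ 0.0013680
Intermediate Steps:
Function('p')(Y) = -9 (Function('p')(Y) = Add(-9, Add(Y, Mul(-1, Y))) = Add(-9, 0) = -9)
Function('w')(f, m) = Rational(22, 7) (Function('w')(f, m) = Add(3, Mul(-1, Pow(Add(-9, 2), -1))) = Add(3, Mul(-1, Pow(-7, -1))) = Add(3, Mul(-1, Rational(-1, 7))) = Add(3, Rational(1, 7)) = Rational(22, 7))
Function('G')(R, u) = 0 (Function('G')(R, u) = Mul(-2, 0) = 0)
Pow(Add(Function('G')(Function('w')(Pow(Add(-5, 2), Rational(1, 2)), -2), 25), 731), -1) = Pow(Add(0, 731), -1) = Pow(731, -1) = Rational(1, 731)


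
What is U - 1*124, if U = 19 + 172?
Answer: 67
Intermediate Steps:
U = 191
U - 1*124 = 191 - 1*124 = 191 - 124 = 67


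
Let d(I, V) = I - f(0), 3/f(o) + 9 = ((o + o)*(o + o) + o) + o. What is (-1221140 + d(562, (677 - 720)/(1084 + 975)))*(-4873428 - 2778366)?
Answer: 9339608866334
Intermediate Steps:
f(o) = 3/(-9 + 2*o + 4*o²) (f(o) = 3/(-9 + (((o + o)*(o + o) + o) + o)) = 3/(-9 + (((2*o)*(2*o) + o) + o)) = 3/(-9 + ((4*o² + o) + o)) = 3/(-9 + ((o + 4*o²) + o)) = 3/(-9 + (2*o + 4*o²)) = 3/(-9 + 2*o + 4*o²))
d(I, V) = ⅓ + I (d(I, V) = I - 3/(-9 + 2*0 + 4*0²) = I - 3/(-9 + 0 + 4*0) = I - 3/(-9 + 0 + 0) = I - 3/(-9) = I - 3*(-1)/9 = I - 1*(-⅓) = I + ⅓ = ⅓ + I)
(-1221140 + d(562, (677 - 720)/(1084 + 975)))*(-4873428 - 2778366) = (-1221140 + (⅓ + 562))*(-4873428 - 2778366) = (-1221140 + 1687/3)*(-7651794) = -3661733/3*(-7651794) = 9339608866334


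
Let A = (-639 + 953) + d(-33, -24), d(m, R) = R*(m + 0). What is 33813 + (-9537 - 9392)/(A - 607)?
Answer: 16853758/499 ≈ 33775.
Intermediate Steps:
d(m, R) = R*m
A = 1106 (A = (-639 + 953) - 24*(-33) = 314 + 792 = 1106)
33813 + (-9537 - 9392)/(A - 607) = 33813 + (-9537 - 9392)/(1106 - 607) = 33813 - 18929/499 = 16853758/499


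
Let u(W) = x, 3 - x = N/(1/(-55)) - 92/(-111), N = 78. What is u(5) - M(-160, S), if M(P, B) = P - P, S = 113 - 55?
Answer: 476431/111 ≈ 4292.2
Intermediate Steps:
S = 58
x = 476431/111 (x = 3 - (78/(1/(-55)) - 92/(-111)) = 3 - (78/(-1/55) - 92*(-1/111)) = 3 - (78*(-55) + 92/111) = 3 - (-4290 + 92/111) = 3 - 1*(-476098/111) = 3 + 476098/111 = 476431/111 ≈ 4292.2)
u(W) = 476431/111
M(P, B) = 0
u(5) - M(-160, S) = 476431/111 - 1*0 = 476431/111 + 0 = 476431/111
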